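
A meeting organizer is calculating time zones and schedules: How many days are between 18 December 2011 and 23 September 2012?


Start date: 2011-12-18
End date: 2012-09-23
Dec 2011: +14 days
Jan 2012: +31 days
Feb 2012: +29 days
... (7 more months)
Total: 280 days

280


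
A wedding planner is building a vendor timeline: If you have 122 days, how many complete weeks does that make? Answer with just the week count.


Total days: 122
Days per week: 7
Division: 122 / 7 = 17 remainder 3
Complete weeks: 17
Remaining days: 3

17


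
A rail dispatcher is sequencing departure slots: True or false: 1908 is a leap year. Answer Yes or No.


Year: 1908
Divisible by 4? 1908 / 4 = 477.0 -> Yes
Divisible by 100? 1908 / 100 = 19.08 -> No
Divisible by 4 but not 100, so it IS a leap year

Yes


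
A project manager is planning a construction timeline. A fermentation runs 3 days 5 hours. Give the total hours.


Days: 3
Extra hours: 5
Hours per day: 24
Days to hours: 3 x 24 = 72
Total: 72 + 5 = 77

77


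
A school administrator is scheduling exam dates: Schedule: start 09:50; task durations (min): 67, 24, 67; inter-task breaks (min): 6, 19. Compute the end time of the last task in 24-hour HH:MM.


Start: 09:50 = 590 min from midnight
  after task 1 (67 min): 10:57
  after break (6 min): 11:03
  after task 2 (24 min): 11:27
  after break (19 min): 11:46
  after task 3 (67 min): 12:53
Total elapsed: 183 minutes
End time: 12:53

12:53


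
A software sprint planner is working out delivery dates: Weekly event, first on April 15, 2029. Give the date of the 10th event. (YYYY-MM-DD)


First occurrence: 2029-04-15 (occurrence 1)
Each occurrence is 7 days after the previous.
Occurrence 10 is 9 weeks after the first.
9 weeks = 63 days
2029-04-15 + 63 days = 2029-06-17

2029-06-17


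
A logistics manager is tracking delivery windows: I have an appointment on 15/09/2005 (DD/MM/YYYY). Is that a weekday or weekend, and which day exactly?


Date: 2005-09-15
January 1, 2005 is a Saturday
Day of year: 258
Offset from Jan 1: 257 days
257 mod 7 = 5
Result: Thursday

Thursday


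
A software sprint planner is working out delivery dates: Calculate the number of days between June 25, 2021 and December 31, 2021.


Start: June 25, 2021
End: December 31, 2021
Days left in June: 5
July: 31
August: 31
September: 30
October: 31
... plus remaining months
Sum of remaining months: 184
Total: 5 + 184 = 189

189


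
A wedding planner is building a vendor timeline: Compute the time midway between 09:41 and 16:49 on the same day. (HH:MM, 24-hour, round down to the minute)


Start time: 09:41 = 581 minutes from midnight
End time: 16:49 = 1009 minutes from midnight
Sum: 581 + 1009 = 1590
Midpoint: 1590 / 2 = 795 minutes
Convert: 795 / 60 = 13 hours, 15 minutes
Result: 13:15

13:15


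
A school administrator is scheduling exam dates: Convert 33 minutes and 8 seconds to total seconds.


Minutes: 33
Extra seconds: 8
Seconds per minute: 60
Minutes to seconds: 33 x 60 = 1980
Total: 1980 + 8 = 1988

1988


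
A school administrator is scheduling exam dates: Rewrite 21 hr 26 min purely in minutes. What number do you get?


Hours: 21
Extra minutes: 26
Minutes per hour: 60
Hours to minutes: 21 x 60 = 1260
Total: 1260 + 26 = 1286

1286


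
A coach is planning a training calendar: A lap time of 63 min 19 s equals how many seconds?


Minutes: 63
Seconds: 19
Convert minutes to seconds: 63 x 60 = 3780
Add remaining seconds: 3780 + 19 = 3799

3799


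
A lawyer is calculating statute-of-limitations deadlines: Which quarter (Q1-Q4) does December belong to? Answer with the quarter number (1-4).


Month: December (month 12)
Q1: January-March (months 1-3)
Q2: April-June (months 4-6)
Q3: July-September (months 7-9)
Q4: October-December (months 10-12)
Month 12 falls in Q4

4


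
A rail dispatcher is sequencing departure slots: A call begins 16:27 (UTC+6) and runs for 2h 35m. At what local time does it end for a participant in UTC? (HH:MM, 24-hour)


Start: 16:27 in UTC+6
Step 1 - add duration:
  minutes: 27 + 35 = 62 (carry 1h)
  hours: 16 + 2 + 1 = 19
  end in UTC+6: 19:02
Step 2 - convert UTC+6 -> UTC:
  offset difference: 0 - (6) = -6 hours
  19 + (-6) = 13 -> mod 24 = 13
Result: 13:02 in UTC

13:02


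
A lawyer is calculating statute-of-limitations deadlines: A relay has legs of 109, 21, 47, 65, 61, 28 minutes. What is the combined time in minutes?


Durations: 109, 21, 47, 65, 61, 28
Running sum: 109
+ 21 = 130
+ 47 = 177
+ 65 = 242
+ 61 = 303
+ 28 = 331
Total duration: 331 minutes
That is 5 hours and 31 minutes

331


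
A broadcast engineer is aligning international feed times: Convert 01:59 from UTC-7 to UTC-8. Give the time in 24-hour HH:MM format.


Local time: 01:59 at UTC-7 (offset -7h)
Target zone: UTC-8 (offset -8h)
Difference: -8 - (-7) = -1 hours
Calculation: 1 + (-1) = 0
Result: 00:59

00:59


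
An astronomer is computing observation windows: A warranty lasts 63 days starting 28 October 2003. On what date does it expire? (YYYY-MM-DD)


Start: 2003-10-28
Adding 63 days
Days remaining in October: 3
After October: 60 days still to add
November 2003: 30 days, 30 remaining
December 2003 has 31 days, need 30
Result: 2003-12-30

2003-12-30


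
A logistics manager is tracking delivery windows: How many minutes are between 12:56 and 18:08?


Start time: 12:56 = 776 minutes from midnight
End time: 18:08 = 1088 minutes from midnight
Difference: 1088 - 776 = 312 minutes
That is 5 hours and 12 minutes

312


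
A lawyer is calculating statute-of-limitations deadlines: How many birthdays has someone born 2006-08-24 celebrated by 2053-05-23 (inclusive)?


Birth: 2006-08-24
Reference: 2053-05-23
Year difference: 2053 - 2006 = 47
Has birthday (08-24) occurred by 05-23? No
Birthday not yet reached this year -> subtract 1
Age in full years: 46

46


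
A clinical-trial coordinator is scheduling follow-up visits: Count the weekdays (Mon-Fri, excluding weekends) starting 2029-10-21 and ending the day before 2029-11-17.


Start: 2029-10-21 (Sunday)
End (exclusive): 2029-11-17 (Saturday)
Total calendar days: 27
Full weeks: 27 // 7 = 3 -> 15 weekdays
Remaining 6 days starting on Sunday:
  Sun(-), Mon(w), Tue(w), Wed(w), Thu(w), Fri(w) -> 5 weekdays
Total business days: 15 + 5 = 20

20


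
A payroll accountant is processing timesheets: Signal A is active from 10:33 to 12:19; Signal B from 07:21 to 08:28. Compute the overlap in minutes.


Interval A: [633, 739] minutes from midnight
Interval B: [441, 508] minutes from midnight
Overlap start = max(633, 441) = 633
Overlap end = min(739, 508) = 508
End <= start, so the intervals do not overlap: 0 minutes

0


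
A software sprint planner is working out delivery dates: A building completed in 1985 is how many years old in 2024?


Birth year: 1985
Current year: 2024
Age = current year - birth year
Age = 2024 - 1985 = 39

39


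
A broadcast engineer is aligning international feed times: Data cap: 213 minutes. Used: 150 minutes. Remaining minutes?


Total budget: 213 minutes
Time used: 150 minutes
Remaining: 213 - 150 = 63 minutes
Percent used: 70.4%
Percent remaining: 29.6%

63


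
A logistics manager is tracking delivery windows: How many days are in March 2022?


Month: March
Year: 2022
March is a 31-day month
Total: 31 days

31


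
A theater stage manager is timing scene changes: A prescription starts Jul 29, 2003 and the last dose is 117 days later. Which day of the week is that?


Start: 2003-07-29 (Tuesday)
Step 1 - find target date: add 117 days
  2003-07-29 + 117 days = 2003-11-23
Step 2 - day of week:
  117 mod 7 = 5
  Tuesday + 5 days -> Sunday
Result: Sunday (2003-11-23)

Sunday


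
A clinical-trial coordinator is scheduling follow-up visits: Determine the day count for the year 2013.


Year: 2013
Check leap year rules:
Divisible by 4? No
2013 is not a leap year
Days: 365

365


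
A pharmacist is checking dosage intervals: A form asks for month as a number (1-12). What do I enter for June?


Calendar month order:
5. May
6. June <--
7. July
June is month number 6

6


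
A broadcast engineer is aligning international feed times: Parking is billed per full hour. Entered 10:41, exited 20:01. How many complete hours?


Start: 10:41
End: 20:01
Hour difference: 20 - 10 = 10 hours
Minute difference: 1 - 41 = -40 minutes
Total minutes: 560
Complete hours: 560 / 60 = 9 (remainder 20)

9


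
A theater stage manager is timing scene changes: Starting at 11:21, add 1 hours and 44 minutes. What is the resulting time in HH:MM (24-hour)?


Start time: 11:21
Adding: 1 hours 44 minutes
Minutes: 21 + 44 = 65
Minute overflow: 65 >= 60, so carry 1 hour, minutes = 5
Hours: 11 + 1 + 1 = 13
Result: 13:05

13:05


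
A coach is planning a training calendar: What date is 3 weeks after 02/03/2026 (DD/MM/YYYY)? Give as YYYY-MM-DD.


Start: 2026-03-02
Weeks to add: 3
Convert to days: 3 x 7 = 21 days
Add 21 days to 2026-03-02
Result: 2026-03-23

2026-03-23


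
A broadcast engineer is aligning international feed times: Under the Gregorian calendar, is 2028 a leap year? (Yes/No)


Year: 2028
Divisible by 4? 2028 / 4 = 507.0 -> Yes
Divisible by 100? 2028 / 100 = 20.28 -> No
Divisible by 4 but not 100, so it IS a leap year

Yes


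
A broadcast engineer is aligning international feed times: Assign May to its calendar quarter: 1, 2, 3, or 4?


Month: May (month 5)
Q1: January-March (months 1-3)
Q2: April-June (months 4-6)
Q3: July-September (months 7-9)
Q4: October-December (months 10-12)
Month 5 falls in Q2

2


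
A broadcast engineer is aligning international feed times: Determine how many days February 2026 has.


Month: February
Year: 2026
2026 is not a leap year
February has 28 days
Total: 28 days

28


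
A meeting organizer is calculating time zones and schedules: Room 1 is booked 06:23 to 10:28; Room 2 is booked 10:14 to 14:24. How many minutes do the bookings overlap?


Interval A: [383, 628] minutes from midnight
Interval B: [614, 864] minutes from midnight
Overlap start = max(383, 614) = 614
Overlap end = min(628, 864) = 628
Overlap = 628 - 614 = 14 minutes

14


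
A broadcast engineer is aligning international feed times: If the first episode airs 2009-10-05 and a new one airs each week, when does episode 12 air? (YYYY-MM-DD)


First occurrence: 2009-10-05 (occurrence 1)
Each occurrence is 7 days after the previous.
Occurrence 12 is 11 weeks after the first.
11 weeks = 77 days
2009-10-05 + 77 days = 2009-12-21

2009-12-21


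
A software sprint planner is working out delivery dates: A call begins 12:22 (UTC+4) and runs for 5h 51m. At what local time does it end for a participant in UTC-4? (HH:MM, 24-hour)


Start: 12:22 in UTC+4
Step 1 - add duration:
  minutes: 22 + 51 = 73 (carry 1h)
  hours: 12 + 5 + 1 = 18
  end in UTC+4: 18:13
Step 2 - convert UTC+4 -> UTC-4:
  offset difference: -4 - (4) = -8 hours
  18 + (-8) = 10 -> mod 24 = 10
Result: 10:13 in UTC-4

10:13


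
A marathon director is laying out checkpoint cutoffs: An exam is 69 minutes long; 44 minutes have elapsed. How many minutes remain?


Total budget: 69 minutes
Time used: 44 minutes
Remaining: 69 - 44 = 25 minutes
Percent used: 63.8%
Percent remaining: 36.2%

25


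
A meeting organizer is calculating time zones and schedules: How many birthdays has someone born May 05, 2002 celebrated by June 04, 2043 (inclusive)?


Birth: 2002-05-05
Reference: 2043-06-04
Year difference: 2043 - 2002 = 41
Has birthday (05-05) occurred by 06-04? Yes
Age in full years: 41

41


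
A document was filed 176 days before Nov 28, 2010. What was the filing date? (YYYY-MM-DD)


Start: 2010-11-28
Subtracting 176 days
Days already passed in November: 28
After going back through November: 148 more days to subtract
October 2010: 31 days, 117 remaining
September 2010: 30 days, 87 remaining
August 2010: 31 days, 56 remaining
July 2010: 31 days, 25 remaining
Result: 2010-06-05

2010-06-05


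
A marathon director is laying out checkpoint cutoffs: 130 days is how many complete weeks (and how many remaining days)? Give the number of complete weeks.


Total days: 130
Days per week: 7
Division: 130 / 7 = 18 remainder 4
Complete weeks: 18
Remaining days: 4

18


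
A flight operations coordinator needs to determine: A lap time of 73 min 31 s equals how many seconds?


Minutes: 73
Seconds: 31
Convert minutes to seconds: 73 x 60 = 4380
Add remaining seconds: 4380 + 31 = 4411

4411


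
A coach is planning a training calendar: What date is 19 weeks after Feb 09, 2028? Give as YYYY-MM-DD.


Start: 2028-02-09
Weeks to add: 19
Convert to days: 19 x 7 = 133 days
Add 133 days to 2028-02-09
Result: 2028-06-21

2028-06-21


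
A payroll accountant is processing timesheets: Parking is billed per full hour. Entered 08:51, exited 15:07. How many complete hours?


Start: 08:51
End: 15:07
Hour difference: 15 - 8 = 7 hours
Minute difference: 7 - 51 = -44 minutes
Total minutes: 376
Complete hours: 376 / 60 = 6 (remainder 16)

6


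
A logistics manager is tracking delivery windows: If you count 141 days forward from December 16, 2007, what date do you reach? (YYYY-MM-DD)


Start: 2007-12-16
Adding 141 days
Days remaining in December: 15
After December: 126 days still to add
January 2008: 31 days, 95 remaining
February 2008: 29 days, 66 remaining
March 2008: 31 days, 35 remaining
April 2008: 30 days, 5 remaining
Result: 2008-05-05

2008-05-05


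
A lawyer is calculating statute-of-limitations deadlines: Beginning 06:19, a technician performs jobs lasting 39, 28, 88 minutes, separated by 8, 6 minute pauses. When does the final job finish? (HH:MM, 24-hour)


Start: 06:19 = 379 min from midnight
  after task 1 (39 min): 06:58
  after break (8 min): 07:06
  after task 2 (28 min): 07:34
  after break (6 min): 07:40
  after task 3 (88 min): 09:08
Total elapsed: 169 minutes
End time: 09:08

09:08


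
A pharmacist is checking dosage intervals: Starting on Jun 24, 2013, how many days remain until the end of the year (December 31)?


Start: June 24, 2013
End: December 31, 2013
Days left in June: 6
July: 31
August: 31
September: 30
October: 31
... plus remaining months
Sum of remaining months: 184
Total: 6 + 184 = 190

190


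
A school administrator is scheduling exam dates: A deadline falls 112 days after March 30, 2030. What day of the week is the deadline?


Start: 2030-03-30 (Saturday)
Step 1 - find target date: add 112 days
  2030-03-30 + 112 days = 2030-07-20
Step 2 - day of week:
  112 mod 7 = 0
  Saturday + 0 days -> Saturday
Result: Saturday (2030-07-20)

Saturday


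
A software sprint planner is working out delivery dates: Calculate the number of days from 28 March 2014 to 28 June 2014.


Start date: 2014-03-28
End date: 2014-06-28
Mar 2014: +4 days
Apr 2014: +30 days
May 2014: +31 days
Jun 2014: +27 days
Total: 92 days

92


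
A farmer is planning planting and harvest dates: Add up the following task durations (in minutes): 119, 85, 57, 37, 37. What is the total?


Durations: 119, 85, 57, 37, 37
Running sum: 119
+ 85 = 204
+ 57 = 261
+ 37 = 298
+ 37 = 335
Total duration: 335 minutes
That is 5 hours and 35 minutes

335


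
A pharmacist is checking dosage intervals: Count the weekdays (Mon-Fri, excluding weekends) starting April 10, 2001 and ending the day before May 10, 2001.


Start: 2001-04-10 (Tuesday)
End (exclusive): 2001-05-10 (Thursday)
Total calendar days: 30
Full weeks: 30 // 7 = 4 -> 20 weekdays
Remaining 2 days starting on Tuesday:
  Tue(w), Wed(w) -> 2 weekdays
Total business days: 20 + 2 = 22

22


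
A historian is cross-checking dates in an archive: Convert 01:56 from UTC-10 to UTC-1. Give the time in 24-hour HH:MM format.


Local time: 01:56 at UTC-10 (offset -10h)
Target zone: UTC-1 (offset -1h)
Difference: -1 - (-10) = 9 hours
Calculation: 1 + (9) = 10
Result: 10:56

10:56


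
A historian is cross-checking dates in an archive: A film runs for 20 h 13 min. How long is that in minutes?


Hours: 20
Minutes: 13
Convert hours to minutes: 20 x 60 = 1200
Add remaining minutes: 1200 + 13 = 1213

1213


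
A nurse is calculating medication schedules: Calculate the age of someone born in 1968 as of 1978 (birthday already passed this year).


Birth year: 1968
Current year: 1978
Age = current year - birth year
Age = 1978 - 1968 = 10

10


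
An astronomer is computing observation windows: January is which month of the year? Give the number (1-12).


Calendar month order:
1. January <--
2. February
January is month number 1

1


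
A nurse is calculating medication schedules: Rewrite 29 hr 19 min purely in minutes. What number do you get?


Hours: 29
Extra minutes: 19
Minutes per hour: 60
Hours to minutes: 29 x 60 = 1740
Total: 1740 + 19 = 1759

1759


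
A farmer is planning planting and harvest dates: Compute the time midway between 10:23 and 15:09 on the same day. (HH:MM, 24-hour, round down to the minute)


Start time: 10:23 = 623 minutes from midnight
End time: 15:09 = 909 minutes from midnight
Sum: 623 + 909 = 1532
Midpoint: 1532 / 2 = 766 minutes
Convert: 766 / 60 = 12 hours, 46 minutes
Result: 12:46

12:46


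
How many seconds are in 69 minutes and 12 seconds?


Minutes: 69
Extra seconds: 12
Seconds per minute: 60
Minutes to seconds: 69 x 60 = 4140
Total: 4140 + 12 = 4152

4152


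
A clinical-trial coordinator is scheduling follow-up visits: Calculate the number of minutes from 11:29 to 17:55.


Start time: 11:29 = 689 minutes from midnight
End time: 17:55 = 1075 minutes from midnight
Difference: 1075 - 689 = 386 minutes
That is 6 hours and 26 minutes

386


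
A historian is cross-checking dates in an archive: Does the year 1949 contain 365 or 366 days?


Year: 1949
Check leap year rules:
Divisible by 4? No
1949 is not a leap year
Days: 365

365


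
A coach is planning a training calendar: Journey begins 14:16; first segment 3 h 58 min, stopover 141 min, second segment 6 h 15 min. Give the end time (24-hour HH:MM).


Depart: 14:16
Leg 1: +238 min -> 18:14
Layover: +141 min -> 20:35
Leg 2: +375 min -> 02:50
Total travel: 754 minutes = 12h 34m
Arrival: 02:50

02:50


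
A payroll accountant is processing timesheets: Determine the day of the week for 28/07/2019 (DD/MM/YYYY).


Date: 2019-07-28
January 1, 2019 is a Tuesday
Day of year: 209
Offset from Jan 1: 208 days
208 mod 7 = 5
Result: Sunday

Sunday


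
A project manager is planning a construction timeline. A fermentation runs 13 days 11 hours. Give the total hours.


Days: 13
Extra hours: 11
Hours per day: 24
Days to hours: 13 x 24 = 312
Total: 312 + 11 = 323

323


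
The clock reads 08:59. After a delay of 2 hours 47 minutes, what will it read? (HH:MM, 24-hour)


Start time: 08:59
Adding: 2 hours 47 minutes
Minutes: 59 + 47 = 106
Minute overflow: 106 >= 60, so carry 1 hour, minutes = 46
Hours: 8 + 2 + 1 = 11
Result: 11:46

11:46


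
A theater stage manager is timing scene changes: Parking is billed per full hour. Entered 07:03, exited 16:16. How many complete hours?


Start: 07:03
End: 16:16
Hour difference: 16 - 7 = 9 hours
Minute difference: 16 - 3 = 13 minutes
Total minutes: 553
Complete hours: 553 / 60 = 9 (remainder 13)

9


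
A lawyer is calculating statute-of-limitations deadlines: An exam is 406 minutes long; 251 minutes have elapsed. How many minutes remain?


Total budget: 406 minutes
Time used: 251 minutes
Remaining: 406 - 251 = 155 minutes
Percent used: 61.8%
Percent remaining: 38.2%

155


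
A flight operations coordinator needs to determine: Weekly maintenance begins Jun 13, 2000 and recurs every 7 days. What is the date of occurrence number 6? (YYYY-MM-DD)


First occurrence: 2000-06-13 (occurrence 1)
Each occurrence is 7 days after the previous.
Occurrence 6 is 5 weeks after the first.
5 weeks = 35 days
2000-06-13 + 35 days = 2000-07-18

2000-07-18


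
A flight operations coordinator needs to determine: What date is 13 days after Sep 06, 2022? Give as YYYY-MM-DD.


Start: 2022-09-06
Adding 13 days
Days remaining in September: 24
Result: 2022-09-19

2022-09-19


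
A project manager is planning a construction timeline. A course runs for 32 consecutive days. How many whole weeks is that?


Total days: 32
Days per week: 7
Division: 32 / 7 = 4 remainder 4
Complete weeks: 4
Remaining days: 4

4


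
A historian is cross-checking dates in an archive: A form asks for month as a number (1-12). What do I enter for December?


Calendar month order:
11. November
12. December <--
December is month number 12

12


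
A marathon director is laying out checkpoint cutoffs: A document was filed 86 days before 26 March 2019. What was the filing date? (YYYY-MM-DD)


Start: 2019-03-26
Subtracting 86 days
Days already passed in March: 26
After going back through March: 60 more days to subtract
February 2019: 28 days, 32 remaining
January 2019: 31 days, 1 remaining
December 2018 has 31 days, need 1
Result: 2018-12-30

2018-12-30


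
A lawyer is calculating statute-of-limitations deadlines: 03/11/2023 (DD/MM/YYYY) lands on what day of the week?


Date: 2023-11-03
January 1, 2023 is a Sunday
Day of year: 307
Offset from Jan 1: 306 days
306 mod 7 = 5
Result: Friday

Friday


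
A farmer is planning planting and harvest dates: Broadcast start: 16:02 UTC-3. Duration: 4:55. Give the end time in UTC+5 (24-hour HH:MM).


Start: 16:02 in UTC-3
Step 1 - add duration:
  minutes: 2 + 55 = 57
  hours: 16 + 4 + 0 = 20
  end in UTC-3: 20:57
Step 2 - convert UTC-3 -> UTC+5:
  offset difference: 5 - (-3) = 8 hours
  20 + (8) = 28 -> mod 24 = 4
Result: 04:57 in UTC+5

04:57


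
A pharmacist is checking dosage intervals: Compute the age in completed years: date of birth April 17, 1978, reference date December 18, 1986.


Birth: 1978-04-17
Reference: 1986-12-18
Year difference: 1986 - 1978 = 8
Has birthday (04-17) occurred by 12-18? Yes
Age in full years: 8

8


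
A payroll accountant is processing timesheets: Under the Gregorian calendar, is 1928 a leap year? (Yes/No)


Year: 1928
Divisible by 4? 1928 / 4 = 482.0 -> Yes
Divisible by 100? 1928 / 100 = 19.28 -> No
Divisible by 4 but not 100, so it IS a leap year

Yes


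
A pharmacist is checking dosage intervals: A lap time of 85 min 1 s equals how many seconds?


Minutes: 85
Seconds: 1
Convert minutes to seconds: 85 x 60 = 5100
Add remaining seconds: 5100 + 1 = 5101

5101


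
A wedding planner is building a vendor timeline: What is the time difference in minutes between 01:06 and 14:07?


Start time: 01:06 = 66 minutes from midnight
End time: 14:07 = 847 minutes from midnight
Difference: 847 - 66 = 781 minutes
That is 13 hours and 1 minutes

781


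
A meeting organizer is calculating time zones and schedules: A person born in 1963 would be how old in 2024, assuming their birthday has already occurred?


Birth year: 1963
Current year: 2024
Age = current year - birth year
Age = 2024 - 1963 = 61

61


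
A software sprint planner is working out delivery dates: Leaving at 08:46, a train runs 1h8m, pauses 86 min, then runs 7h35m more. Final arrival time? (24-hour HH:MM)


Depart: 08:46
Leg 1: +68 min -> 09:54
Layover: +86 min -> 11:20
Leg 2: +455 min -> 18:55
Total travel: 609 minutes = 10h 9m
Arrival: 18:55

18:55


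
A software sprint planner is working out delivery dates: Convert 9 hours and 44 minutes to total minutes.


Hours: 9
Minutes: 44
Convert hours to minutes: 9 x 60 = 540
Add remaining minutes: 540 + 44 = 584

584


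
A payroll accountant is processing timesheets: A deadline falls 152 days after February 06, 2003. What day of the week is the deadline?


Start: 2003-02-06 (Thursday)
Step 1 - find target date: add 152 days
  2003-02-06 + 152 days = 2003-07-08
Step 2 - day of week:
  152 mod 7 = 5
  Thursday + 5 days -> Tuesday
Result: Tuesday (2003-07-08)

Tuesday


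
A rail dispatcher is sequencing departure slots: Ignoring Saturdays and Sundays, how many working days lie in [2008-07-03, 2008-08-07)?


Start: 2008-07-03 (Thursday)
End (exclusive): 2008-08-07 (Thursday)
Total calendar days: 35
Full weeks: 35 // 7 = 5 -> 25 weekdays
Remaining 0 days starting on Thursday:
Total business days: 25 + 0 = 25

25


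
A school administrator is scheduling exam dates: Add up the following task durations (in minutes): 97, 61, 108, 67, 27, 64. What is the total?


Durations: 97, 61, 108, 67, 27, 64
Running sum: 97
+ 61 = 158
+ 108 = 266
+ 67 = 333
+ 27 = 360
+ 64 = 424
Total duration: 424 minutes
That is 7 hours and 4 minutes

424


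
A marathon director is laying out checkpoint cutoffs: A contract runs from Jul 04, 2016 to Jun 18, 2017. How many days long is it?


Start date: 2016-07-04
End date: 2017-06-18
Jul 2016: +28 days
Aug 2016: +31 days
Sep 2016: +30 days
... (9 more months)
Total: 349 days

349


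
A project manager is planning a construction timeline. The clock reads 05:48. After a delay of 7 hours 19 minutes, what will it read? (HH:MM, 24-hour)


Start time: 05:48
Adding: 7 hours 19 minutes
Minutes: 48 + 19 = 67
Minute overflow: 67 >= 60, so carry 1 hour, minutes = 7
Hours: 5 + 7 + 1 = 13
Result: 13:07

13:07


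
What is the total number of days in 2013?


Year: 2013
Check leap year rules:
Divisible by 4? No
2013 is not a leap year
Days: 365

365


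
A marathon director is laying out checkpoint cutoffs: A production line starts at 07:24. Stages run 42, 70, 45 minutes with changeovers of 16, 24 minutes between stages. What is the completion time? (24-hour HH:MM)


Start: 07:24 = 444 min from midnight
  after task 1 (42 min): 08:06
  after break (16 min): 08:22
  after task 2 (70 min): 09:32
  after break (24 min): 09:56
  after task 3 (45 min): 10:41
Total elapsed: 197 minutes
End time: 10:41

10:41


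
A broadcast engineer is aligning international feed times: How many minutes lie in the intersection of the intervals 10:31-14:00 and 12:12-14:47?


Interval A: [631, 840] minutes from midnight
Interval B: [732, 887] minutes from midnight
Overlap start = max(631, 732) = 732
Overlap end = min(840, 887) = 840
Overlap = 840 - 732 = 108 minutes

108


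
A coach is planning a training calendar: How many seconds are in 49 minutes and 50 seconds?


Minutes: 49
Extra seconds: 50
Seconds per minute: 60
Minutes to seconds: 49 x 60 = 2940
Total: 2940 + 50 = 2990

2990


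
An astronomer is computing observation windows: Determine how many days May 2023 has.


Month: May
Year: 2023
May is a 31-day month
Total: 31 days

31


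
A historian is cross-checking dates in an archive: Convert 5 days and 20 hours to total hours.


Days: 5
Extra hours: 20
Hours per day: 24
Days to hours: 5 x 24 = 120
Total: 120 + 20 = 140

140


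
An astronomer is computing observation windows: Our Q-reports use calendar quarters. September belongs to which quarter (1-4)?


Month: September (month 9)
Q1: January-March (months 1-3)
Q2: April-June (months 4-6)
Q3: July-September (months 7-9)
Q4: October-December (months 10-12)
Month 9 falls in Q3

3


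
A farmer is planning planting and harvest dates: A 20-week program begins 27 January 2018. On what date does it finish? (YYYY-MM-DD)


Start: 2018-01-27
Weeks to add: 20
Convert to days: 20 x 7 = 140 days
Add 140 days to 2018-01-27
Result: 2018-06-16

2018-06-16


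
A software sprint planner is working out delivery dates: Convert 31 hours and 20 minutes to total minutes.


Hours: 31
Extra minutes: 20
Minutes per hour: 60
Hours to minutes: 31 x 60 = 1860
Total: 1860 + 20 = 1880

1880


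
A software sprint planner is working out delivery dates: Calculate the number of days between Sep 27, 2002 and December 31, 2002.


Start: September 27, 2002
End: December 31, 2002
Days left in September: 3
October: 31
November: 30
December: 31
Sum of remaining months: 92
Total: 3 + 92 = 95

95


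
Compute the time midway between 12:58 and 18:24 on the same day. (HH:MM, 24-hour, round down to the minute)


Start time: 12:58 = 778 minutes from midnight
End time: 18:24 = 1104 minutes from midnight
Sum: 778 + 1104 = 1882
Midpoint: 1882 / 2 = 941 minutes
Convert: 941 / 60 = 15 hours, 41 minutes
Result: 15:41

15:41


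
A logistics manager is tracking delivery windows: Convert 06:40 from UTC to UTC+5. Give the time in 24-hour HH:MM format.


Local time: 06:40 at UTC (offset 0h)
Target zone: UTC+5 (offset 5h)
Difference: 5 - (0) = 5 hours
Calculation: 6 + (5) = 11
Result: 11:40

11:40


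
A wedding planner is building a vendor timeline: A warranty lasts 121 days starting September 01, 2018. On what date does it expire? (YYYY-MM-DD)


Start: 2018-09-01
Adding 121 days
Days remaining in September: 29
After September: 92 days still to add
October 2018: 31 days, 61 remaining
November 2018: 30 days, 31 remaining
December 2018 has 31 days, need 31
Result: 2018-12-31

2018-12-31


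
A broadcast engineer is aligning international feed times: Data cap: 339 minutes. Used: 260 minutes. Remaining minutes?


Total budget: 339 minutes
Time used: 260 minutes
Remaining: 339 - 260 = 79 minutes
Percent used: 76.7%
Percent remaining: 23.3%

79


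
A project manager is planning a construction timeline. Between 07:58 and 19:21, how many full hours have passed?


Start: 07:58
End: 19:21
Hour difference: 19 - 7 = 12 hours
Minute difference: 21 - 58 = -37 minutes
Total minutes: 683
Complete hours: 683 / 60 = 11 (remainder 23)

11


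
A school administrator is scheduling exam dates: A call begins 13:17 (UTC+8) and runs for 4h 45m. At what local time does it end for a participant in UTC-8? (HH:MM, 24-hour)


Start: 13:17 in UTC+8
Step 1 - add duration:
  minutes: 17 + 45 = 62 (carry 1h)
  hours: 13 + 4 + 1 = 18
  end in UTC+8: 18:02
Step 2 - convert UTC+8 -> UTC-8:
  offset difference: -8 - (8) = -16 hours
  18 + (-16) = 2 -> mod 24 = 2
Result: 02:02 in UTC-8

02:02


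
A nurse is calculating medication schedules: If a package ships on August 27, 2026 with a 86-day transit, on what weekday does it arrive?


Start: 2026-08-27 (Thursday)
Step 1 - find target date: add 86 days
  2026-08-27 + 86 days = 2026-11-21
Step 2 - day of week:
  86 mod 7 = 2
  Thursday + 2 days -> Saturday
Result: Saturday (2026-11-21)

Saturday


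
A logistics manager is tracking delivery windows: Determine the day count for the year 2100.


Year: 2100
Check leap year rules:
Divisible by 4? Yes
Divisible by 100? Yes
Divisible by 400? No
2100 is not a leap year
Days: 365

365


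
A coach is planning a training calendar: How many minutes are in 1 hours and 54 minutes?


Hours: 1
Extra minutes: 54
Minutes per hour: 60
Hours to minutes: 1 x 60 = 60
Total: 60 + 54 = 114

114


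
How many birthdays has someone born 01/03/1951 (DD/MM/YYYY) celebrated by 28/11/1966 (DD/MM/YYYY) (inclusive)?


Birth: 1951-03-01
Reference: 1966-11-28
Year difference: 1966 - 1951 = 15
Has birthday (03-01) occurred by 11-28? Yes
Age in full years: 15

15


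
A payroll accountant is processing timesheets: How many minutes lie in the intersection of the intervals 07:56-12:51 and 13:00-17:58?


Interval A: [476, 771] minutes from midnight
Interval B: [780, 1078] minutes from midnight
Overlap start = max(476, 780) = 780
Overlap end = min(771, 1078) = 771
End <= start, so the intervals do not overlap: 0 minutes

0


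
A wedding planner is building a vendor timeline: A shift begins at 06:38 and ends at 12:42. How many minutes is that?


Start time: 06:38 = 398 minutes from midnight
End time: 12:42 = 762 minutes from midnight
Difference: 762 - 398 = 364 minutes
That is 6 hours and 4 minutes

364


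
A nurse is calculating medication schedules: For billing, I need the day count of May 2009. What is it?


Month: May
Year: 2009
May is a 31-day month
Total: 31 days

31


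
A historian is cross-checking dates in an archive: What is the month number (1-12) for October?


Calendar month order:
9. September
10. October <--
11. November
October is month number 10

10


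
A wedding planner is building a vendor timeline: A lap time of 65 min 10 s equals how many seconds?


Minutes: 65
Seconds: 10
Convert minutes to seconds: 65 x 60 = 3900
Add remaining seconds: 3900 + 10 = 3910

3910


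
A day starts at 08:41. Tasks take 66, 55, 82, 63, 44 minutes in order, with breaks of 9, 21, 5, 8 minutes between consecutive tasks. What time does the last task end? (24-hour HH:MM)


Start: 08:41 = 521 min from midnight
  after task 1 (66 min): 09:47
  after break (9 min): 09:56
  after task 2 (55 min): 10:51
  after break (21 min): 11:12
  after task 3 (82 min): 12:34
  after break (5 min): 12:39
  after task 4 (63 min): 13:42
  after break (8 min): 13:50
  after task 5 (44 min): 14:34
Total elapsed: 353 minutes
End time: 14:34

14:34


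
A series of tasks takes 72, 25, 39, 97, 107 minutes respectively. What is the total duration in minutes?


Durations: 72, 25, 39, 97, 107
Running sum: 72
+ 25 = 97
+ 39 = 136
+ 97 = 233
+ 107 = 340
Total duration: 340 minutes
That is 5 hours and 40 minutes

340


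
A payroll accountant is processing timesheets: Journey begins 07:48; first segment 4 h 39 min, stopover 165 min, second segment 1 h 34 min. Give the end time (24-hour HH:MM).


Depart: 07:48
Leg 1: +279 min -> 12:27
Layover: +165 min -> 15:12
Leg 2: +94 min -> 16:46
Total travel: 538 minutes = 8h 58m
Arrival: 16:46

16:46


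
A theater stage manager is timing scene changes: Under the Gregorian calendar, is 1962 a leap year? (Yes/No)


Year: 1962
Divisible by 4? 1962 / 4 = 490.5 -> No
Not divisible by 4, so NOT a leap year

No


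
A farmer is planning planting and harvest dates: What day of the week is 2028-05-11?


Date: 2028-05-11
January 1, 2028 is a Saturday
Day of year: 132
Offset from Jan 1: 131 days
131 mod 7 = 5
Result: Thursday

Thursday


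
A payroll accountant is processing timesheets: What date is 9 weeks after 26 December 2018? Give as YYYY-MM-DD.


Start: 2018-12-26
Weeks to add: 9
Convert to days: 9 x 7 = 63 days
Add 63 days to 2018-12-26
Result: 2019-02-27

2019-02-27


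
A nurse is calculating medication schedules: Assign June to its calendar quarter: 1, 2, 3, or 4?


Month: June (month 6)
Q1: January-March (months 1-3)
Q2: April-June (months 4-6)
Q3: July-September (months 7-9)
Q4: October-December (months 10-12)
Month 6 falls in Q2

2


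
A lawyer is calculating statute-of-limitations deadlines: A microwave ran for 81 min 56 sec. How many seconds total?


Minutes: 81
Extra seconds: 56
Seconds per minute: 60
Minutes to seconds: 81 x 60 = 4860
Total: 4860 + 56 = 4916

4916


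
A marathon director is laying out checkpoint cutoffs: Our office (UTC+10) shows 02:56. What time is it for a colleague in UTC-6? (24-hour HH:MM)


Local time: 02:56 at UTC+10 (offset 10h)
Target zone: UTC-6 (offset -6h)
Difference: -6 - (10) = -16 hours
Calculation: 2 + (-16) = -14
Wraparound: (-14) mod 24 = 10
Result: 10:56

10:56


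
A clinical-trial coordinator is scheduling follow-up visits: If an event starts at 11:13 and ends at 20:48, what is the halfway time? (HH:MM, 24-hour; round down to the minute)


Start time: 11:13 = 673 minutes from midnight
End time: 20:48 = 1248 minutes from midnight
Sum: 673 + 1248 = 1921
Midpoint: 1921 / 2 = 960 minutes
Convert: 960 / 60 = 16 hours, 0 minutes
Result: 16:00

16:00


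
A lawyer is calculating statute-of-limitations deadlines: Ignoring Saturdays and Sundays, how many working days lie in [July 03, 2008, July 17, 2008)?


Start: 2008-07-03 (Thursday)
End (exclusive): 2008-07-17 (Thursday)
Total calendar days: 14
Full weeks: 14 // 7 = 2 -> 10 weekdays
Remaining 0 days starting on Thursday:
Total business days: 10 + 0 = 10

10


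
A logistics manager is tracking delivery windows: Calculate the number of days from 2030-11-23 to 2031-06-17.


Start date: 2030-11-23
End date: 2031-06-17
Nov 2030: +8 days
Dec 2030: +31 days
Jan 2031: +31 days
... (5 more months)
Total: 206 days

206


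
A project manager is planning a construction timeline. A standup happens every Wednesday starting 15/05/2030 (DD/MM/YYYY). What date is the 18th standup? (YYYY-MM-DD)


First occurrence: 2030-05-15 (occurrence 1)
Each occurrence is 7 days after the previous.
Occurrence 18 is 17 weeks after the first.
17 weeks = 119 days
2030-05-15 + 119 days = 2030-09-11

2030-09-11


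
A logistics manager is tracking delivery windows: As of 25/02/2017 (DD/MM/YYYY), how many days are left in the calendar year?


Start: February 25, 2017
End: December 31, 2017
Days left in February: 3
March: 31
April: 30
May: 31
June: 30
... plus remaining months
Sum of remaining months: 306
Total: 3 + 306 = 309

309


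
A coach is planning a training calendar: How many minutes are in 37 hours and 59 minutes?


Hours: 37
Minutes: 59
Convert hours to minutes: 37 x 60 = 2220
Add remaining minutes: 2220 + 59 = 2279

2279


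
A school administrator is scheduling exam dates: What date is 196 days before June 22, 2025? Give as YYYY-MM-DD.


Start: 2025-06-22
Subtracting 196 days
Days already passed in June: 22
After going back through June: 174 more days to subtract
May 2025: 31 days, 143 remaining
April 2025: 30 days, 113 remaining
March 2025: 31 days, 82 remaining
February 2025: 28 days, 54 remaining
Result: 2024-12-08

2024-12-08


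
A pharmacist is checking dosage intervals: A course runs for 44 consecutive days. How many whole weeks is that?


Total days: 44
Days per week: 7
Division: 44 / 7 = 6 remainder 2
Complete weeks: 6
Remaining days: 2

6


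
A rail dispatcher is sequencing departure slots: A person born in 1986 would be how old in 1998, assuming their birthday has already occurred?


Birth year: 1986
Current year: 1998
Age = current year - birth year
Age = 1998 - 1986 = 12

12


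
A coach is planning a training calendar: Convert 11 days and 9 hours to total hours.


Days: 11
Extra hours: 9
Hours per day: 24
Days to hours: 11 x 24 = 264
Total: 264 + 9 = 273

273


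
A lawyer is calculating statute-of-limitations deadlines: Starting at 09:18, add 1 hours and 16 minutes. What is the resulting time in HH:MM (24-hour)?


Start time: 09:18
Adding: 1 hours 16 minutes
Minutes: 18 + 16 = 34
Hours: 9 + 1 + 0 = 10
Result: 10:34

10:34


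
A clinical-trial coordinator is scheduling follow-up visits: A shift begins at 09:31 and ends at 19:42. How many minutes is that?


Start time: 09:31 = 571 minutes from midnight
End time: 19:42 = 1182 minutes from midnight
Difference: 1182 - 571 = 611 minutes
That is 10 hours and 11 minutes

611


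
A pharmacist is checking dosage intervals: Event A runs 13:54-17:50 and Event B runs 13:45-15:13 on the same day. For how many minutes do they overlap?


Interval A: [834, 1070] minutes from midnight
Interval B: [825, 913] minutes from midnight
Overlap start = max(834, 825) = 834
Overlap end = min(1070, 913) = 913
Overlap = 913 - 834 = 79 minutes

79


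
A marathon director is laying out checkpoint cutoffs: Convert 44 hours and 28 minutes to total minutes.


Hours: 44
Extra minutes: 28
Minutes per hour: 60
Hours to minutes: 44 x 60 = 2640
Total: 2640 + 28 = 2668

2668


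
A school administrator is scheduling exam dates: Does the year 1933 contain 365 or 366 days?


Year: 1933
Check leap year rules:
Divisible by 4? No
1933 is not a leap year
Days: 365

365


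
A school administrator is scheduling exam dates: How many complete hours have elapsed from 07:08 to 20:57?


Start: 07:08
End: 20:57
Hour difference: 20 - 7 = 13 hours
Minute difference: 57 - 8 = 49 minutes
Total minutes: 829
Complete hours: 829 / 60 = 13 (remainder 49)

13


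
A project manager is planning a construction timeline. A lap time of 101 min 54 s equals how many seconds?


Minutes: 101
Seconds: 54
Convert minutes to seconds: 101 x 60 = 6060
Add remaining seconds: 6060 + 54 = 6114

6114
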